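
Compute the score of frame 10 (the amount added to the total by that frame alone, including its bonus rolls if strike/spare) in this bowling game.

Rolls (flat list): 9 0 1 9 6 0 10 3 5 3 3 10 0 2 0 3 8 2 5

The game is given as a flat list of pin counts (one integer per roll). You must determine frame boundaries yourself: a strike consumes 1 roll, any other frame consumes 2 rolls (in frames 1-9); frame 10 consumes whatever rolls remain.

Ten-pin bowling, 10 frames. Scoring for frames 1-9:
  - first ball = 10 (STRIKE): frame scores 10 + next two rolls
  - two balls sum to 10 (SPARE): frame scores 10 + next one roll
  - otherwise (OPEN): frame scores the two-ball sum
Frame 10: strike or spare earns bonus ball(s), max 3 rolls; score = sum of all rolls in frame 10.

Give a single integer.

Frame 1: OPEN (9+0=9). Cumulative: 9
Frame 2: SPARE (1+9=10). 10 + next roll (6) = 16. Cumulative: 25
Frame 3: OPEN (6+0=6). Cumulative: 31
Frame 4: STRIKE. 10 + next two rolls (3+5) = 18. Cumulative: 49
Frame 5: OPEN (3+5=8). Cumulative: 57
Frame 6: OPEN (3+3=6). Cumulative: 63
Frame 7: STRIKE. 10 + next two rolls (0+2) = 12. Cumulative: 75
Frame 8: OPEN (0+2=2). Cumulative: 77
Frame 9: OPEN (0+3=3). Cumulative: 80
Frame 10: SPARE. Sum of all frame-10 rolls (8+2+5) = 15. Cumulative: 95

Answer: 15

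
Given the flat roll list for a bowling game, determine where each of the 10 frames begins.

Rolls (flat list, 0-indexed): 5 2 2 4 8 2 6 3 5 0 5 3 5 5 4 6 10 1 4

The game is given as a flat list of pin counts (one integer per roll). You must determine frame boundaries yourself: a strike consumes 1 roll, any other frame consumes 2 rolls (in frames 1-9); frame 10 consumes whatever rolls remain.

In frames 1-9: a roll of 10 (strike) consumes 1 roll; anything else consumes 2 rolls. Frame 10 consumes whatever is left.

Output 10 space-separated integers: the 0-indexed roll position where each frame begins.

Answer: 0 2 4 6 8 10 12 14 16 17

Derivation:
Frame 1 starts at roll index 0: rolls=5,2 (sum=7), consumes 2 rolls
Frame 2 starts at roll index 2: rolls=2,4 (sum=6), consumes 2 rolls
Frame 3 starts at roll index 4: rolls=8,2 (sum=10), consumes 2 rolls
Frame 4 starts at roll index 6: rolls=6,3 (sum=9), consumes 2 rolls
Frame 5 starts at roll index 8: rolls=5,0 (sum=5), consumes 2 rolls
Frame 6 starts at roll index 10: rolls=5,3 (sum=8), consumes 2 rolls
Frame 7 starts at roll index 12: rolls=5,5 (sum=10), consumes 2 rolls
Frame 8 starts at roll index 14: rolls=4,6 (sum=10), consumes 2 rolls
Frame 9 starts at roll index 16: roll=10 (strike), consumes 1 roll
Frame 10 starts at roll index 17: 2 remaining rolls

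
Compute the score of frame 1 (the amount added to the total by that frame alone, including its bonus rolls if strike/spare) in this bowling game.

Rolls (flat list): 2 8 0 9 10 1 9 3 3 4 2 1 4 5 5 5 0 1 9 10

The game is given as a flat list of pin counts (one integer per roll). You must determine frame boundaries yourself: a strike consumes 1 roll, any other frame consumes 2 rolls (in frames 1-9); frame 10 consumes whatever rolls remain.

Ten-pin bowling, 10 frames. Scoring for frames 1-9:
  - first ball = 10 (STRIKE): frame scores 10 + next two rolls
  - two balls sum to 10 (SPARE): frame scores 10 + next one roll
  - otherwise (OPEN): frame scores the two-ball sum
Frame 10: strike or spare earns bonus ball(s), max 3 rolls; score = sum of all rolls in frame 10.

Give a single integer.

Frame 1: SPARE (2+8=10). 10 + next roll (0) = 10. Cumulative: 10
Frame 2: OPEN (0+9=9). Cumulative: 19
Frame 3: STRIKE. 10 + next two rolls (1+9) = 20. Cumulative: 39

Answer: 10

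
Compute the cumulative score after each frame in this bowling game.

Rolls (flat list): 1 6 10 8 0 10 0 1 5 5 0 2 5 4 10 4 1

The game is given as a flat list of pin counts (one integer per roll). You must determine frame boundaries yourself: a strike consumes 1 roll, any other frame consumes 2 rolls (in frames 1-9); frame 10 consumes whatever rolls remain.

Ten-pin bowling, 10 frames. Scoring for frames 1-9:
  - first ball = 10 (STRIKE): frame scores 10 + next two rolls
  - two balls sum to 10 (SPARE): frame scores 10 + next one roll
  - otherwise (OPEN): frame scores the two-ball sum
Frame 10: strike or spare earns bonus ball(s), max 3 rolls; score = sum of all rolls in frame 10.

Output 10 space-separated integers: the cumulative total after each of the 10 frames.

Frame 1: OPEN (1+6=7). Cumulative: 7
Frame 2: STRIKE. 10 + next two rolls (8+0) = 18. Cumulative: 25
Frame 3: OPEN (8+0=8). Cumulative: 33
Frame 4: STRIKE. 10 + next two rolls (0+1) = 11. Cumulative: 44
Frame 5: OPEN (0+1=1). Cumulative: 45
Frame 6: SPARE (5+5=10). 10 + next roll (0) = 10. Cumulative: 55
Frame 7: OPEN (0+2=2). Cumulative: 57
Frame 8: OPEN (5+4=9). Cumulative: 66
Frame 9: STRIKE. 10 + next two rolls (4+1) = 15. Cumulative: 81
Frame 10: OPEN. Sum of all frame-10 rolls (4+1) = 5. Cumulative: 86

Answer: 7 25 33 44 45 55 57 66 81 86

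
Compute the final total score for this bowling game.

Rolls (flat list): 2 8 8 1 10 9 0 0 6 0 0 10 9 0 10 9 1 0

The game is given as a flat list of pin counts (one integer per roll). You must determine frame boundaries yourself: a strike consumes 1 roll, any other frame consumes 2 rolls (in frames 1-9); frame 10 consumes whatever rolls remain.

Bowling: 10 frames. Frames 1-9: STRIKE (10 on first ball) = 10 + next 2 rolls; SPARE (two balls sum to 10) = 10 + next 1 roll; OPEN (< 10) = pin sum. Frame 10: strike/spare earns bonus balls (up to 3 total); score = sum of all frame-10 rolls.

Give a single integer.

Answer: 119

Derivation:
Frame 1: SPARE (2+8=10). 10 + next roll (8) = 18. Cumulative: 18
Frame 2: OPEN (8+1=9). Cumulative: 27
Frame 3: STRIKE. 10 + next two rolls (9+0) = 19. Cumulative: 46
Frame 4: OPEN (9+0=9). Cumulative: 55
Frame 5: OPEN (0+6=6). Cumulative: 61
Frame 6: OPEN (0+0=0). Cumulative: 61
Frame 7: STRIKE. 10 + next two rolls (9+0) = 19. Cumulative: 80
Frame 8: OPEN (9+0=9). Cumulative: 89
Frame 9: STRIKE. 10 + next two rolls (9+1) = 20. Cumulative: 109
Frame 10: SPARE. Sum of all frame-10 rolls (9+1+0) = 10. Cumulative: 119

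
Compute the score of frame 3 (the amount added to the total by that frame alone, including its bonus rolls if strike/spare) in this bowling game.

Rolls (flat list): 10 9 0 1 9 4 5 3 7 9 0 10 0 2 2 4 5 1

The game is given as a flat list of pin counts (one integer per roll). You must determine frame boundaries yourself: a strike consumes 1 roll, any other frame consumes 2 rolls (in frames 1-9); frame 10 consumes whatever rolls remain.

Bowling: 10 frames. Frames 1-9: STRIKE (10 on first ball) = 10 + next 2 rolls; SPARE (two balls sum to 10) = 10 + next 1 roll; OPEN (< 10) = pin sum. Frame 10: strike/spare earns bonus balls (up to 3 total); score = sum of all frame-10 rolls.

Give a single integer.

Frame 1: STRIKE. 10 + next two rolls (9+0) = 19. Cumulative: 19
Frame 2: OPEN (9+0=9). Cumulative: 28
Frame 3: SPARE (1+9=10). 10 + next roll (4) = 14. Cumulative: 42
Frame 4: OPEN (4+5=9). Cumulative: 51
Frame 5: SPARE (3+7=10). 10 + next roll (9) = 19. Cumulative: 70

Answer: 14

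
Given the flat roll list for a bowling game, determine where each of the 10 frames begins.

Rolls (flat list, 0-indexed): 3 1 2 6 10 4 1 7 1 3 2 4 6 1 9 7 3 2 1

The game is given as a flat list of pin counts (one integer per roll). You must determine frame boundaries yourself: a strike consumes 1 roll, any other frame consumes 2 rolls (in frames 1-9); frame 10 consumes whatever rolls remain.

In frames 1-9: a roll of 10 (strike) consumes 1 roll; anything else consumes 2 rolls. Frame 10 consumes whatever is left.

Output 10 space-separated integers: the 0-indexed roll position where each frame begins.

Answer: 0 2 4 5 7 9 11 13 15 17

Derivation:
Frame 1 starts at roll index 0: rolls=3,1 (sum=4), consumes 2 rolls
Frame 2 starts at roll index 2: rolls=2,6 (sum=8), consumes 2 rolls
Frame 3 starts at roll index 4: roll=10 (strike), consumes 1 roll
Frame 4 starts at roll index 5: rolls=4,1 (sum=5), consumes 2 rolls
Frame 5 starts at roll index 7: rolls=7,1 (sum=8), consumes 2 rolls
Frame 6 starts at roll index 9: rolls=3,2 (sum=5), consumes 2 rolls
Frame 7 starts at roll index 11: rolls=4,6 (sum=10), consumes 2 rolls
Frame 8 starts at roll index 13: rolls=1,9 (sum=10), consumes 2 rolls
Frame 9 starts at roll index 15: rolls=7,3 (sum=10), consumes 2 rolls
Frame 10 starts at roll index 17: 2 remaining rolls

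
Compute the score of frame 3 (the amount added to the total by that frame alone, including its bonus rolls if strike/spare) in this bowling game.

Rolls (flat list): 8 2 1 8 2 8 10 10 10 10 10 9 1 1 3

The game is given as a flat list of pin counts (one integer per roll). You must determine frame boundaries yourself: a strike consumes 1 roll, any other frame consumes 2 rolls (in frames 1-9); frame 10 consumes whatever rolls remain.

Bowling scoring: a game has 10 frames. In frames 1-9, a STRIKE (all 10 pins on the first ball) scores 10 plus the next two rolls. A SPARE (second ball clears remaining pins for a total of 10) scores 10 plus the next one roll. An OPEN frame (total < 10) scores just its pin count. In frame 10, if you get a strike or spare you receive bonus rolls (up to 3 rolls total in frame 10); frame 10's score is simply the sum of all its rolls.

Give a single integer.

Frame 1: SPARE (8+2=10). 10 + next roll (1) = 11. Cumulative: 11
Frame 2: OPEN (1+8=9). Cumulative: 20
Frame 3: SPARE (2+8=10). 10 + next roll (10) = 20. Cumulative: 40
Frame 4: STRIKE. 10 + next two rolls (10+10) = 30. Cumulative: 70
Frame 5: STRIKE. 10 + next two rolls (10+10) = 30. Cumulative: 100

Answer: 20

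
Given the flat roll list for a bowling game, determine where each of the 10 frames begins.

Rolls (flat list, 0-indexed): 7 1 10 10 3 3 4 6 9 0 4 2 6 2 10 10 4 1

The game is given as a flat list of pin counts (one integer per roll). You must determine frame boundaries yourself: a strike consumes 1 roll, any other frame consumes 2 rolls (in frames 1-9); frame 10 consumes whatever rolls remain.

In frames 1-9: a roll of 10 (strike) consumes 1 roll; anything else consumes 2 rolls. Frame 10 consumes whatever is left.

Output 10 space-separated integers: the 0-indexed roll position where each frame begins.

Answer: 0 2 3 4 6 8 10 12 14 15

Derivation:
Frame 1 starts at roll index 0: rolls=7,1 (sum=8), consumes 2 rolls
Frame 2 starts at roll index 2: roll=10 (strike), consumes 1 roll
Frame 3 starts at roll index 3: roll=10 (strike), consumes 1 roll
Frame 4 starts at roll index 4: rolls=3,3 (sum=6), consumes 2 rolls
Frame 5 starts at roll index 6: rolls=4,6 (sum=10), consumes 2 rolls
Frame 6 starts at roll index 8: rolls=9,0 (sum=9), consumes 2 rolls
Frame 7 starts at roll index 10: rolls=4,2 (sum=6), consumes 2 rolls
Frame 8 starts at roll index 12: rolls=6,2 (sum=8), consumes 2 rolls
Frame 9 starts at roll index 14: roll=10 (strike), consumes 1 roll
Frame 10 starts at roll index 15: 3 remaining rolls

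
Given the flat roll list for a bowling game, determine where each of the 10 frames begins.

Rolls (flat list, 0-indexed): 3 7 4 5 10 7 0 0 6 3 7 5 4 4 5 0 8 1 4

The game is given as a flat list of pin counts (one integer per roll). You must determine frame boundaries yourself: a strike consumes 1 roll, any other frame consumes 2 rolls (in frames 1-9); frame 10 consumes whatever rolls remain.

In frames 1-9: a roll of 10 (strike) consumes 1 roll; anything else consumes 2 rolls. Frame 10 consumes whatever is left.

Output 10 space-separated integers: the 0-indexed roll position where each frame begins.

Frame 1 starts at roll index 0: rolls=3,7 (sum=10), consumes 2 rolls
Frame 2 starts at roll index 2: rolls=4,5 (sum=9), consumes 2 rolls
Frame 3 starts at roll index 4: roll=10 (strike), consumes 1 roll
Frame 4 starts at roll index 5: rolls=7,0 (sum=7), consumes 2 rolls
Frame 5 starts at roll index 7: rolls=0,6 (sum=6), consumes 2 rolls
Frame 6 starts at roll index 9: rolls=3,7 (sum=10), consumes 2 rolls
Frame 7 starts at roll index 11: rolls=5,4 (sum=9), consumes 2 rolls
Frame 8 starts at roll index 13: rolls=4,5 (sum=9), consumes 2 rolls
Frame 9 starts at roll index 15: rolls=0,8 (sum=8), consumes 2 rolls
Frame 10 starts at roll index 17: 2 remaining rolls

Answer: 0 2 4 5 7 9 11 13 15 17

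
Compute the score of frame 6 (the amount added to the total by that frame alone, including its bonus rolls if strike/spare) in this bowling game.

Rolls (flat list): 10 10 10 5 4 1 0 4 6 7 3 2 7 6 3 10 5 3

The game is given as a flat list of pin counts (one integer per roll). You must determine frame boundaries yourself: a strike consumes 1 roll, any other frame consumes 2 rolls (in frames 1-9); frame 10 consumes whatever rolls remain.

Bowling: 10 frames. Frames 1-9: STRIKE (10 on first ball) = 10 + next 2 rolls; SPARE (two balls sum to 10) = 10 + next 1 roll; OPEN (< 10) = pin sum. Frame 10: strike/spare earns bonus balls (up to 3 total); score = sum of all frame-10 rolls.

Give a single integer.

Frame 1: STRIKE. 10 + next two rolls (10+10) = 30. Cumulative: 30
Frame 2: STRIKE. 10 + next two rolls (10+5) = 25. Cumulative: 55
Frame 3: STRIKE. 10 + next two rolls (5+4) = 19. Cumulative: 74
Frame 4: OPEN (5+4=9). Cumulative: 83
Frame 5: OPEN (1+0=1). Cumulative: 84
Frame 6: SPARE (4+6=10). 10 + next roll (7) = 17. Cumulative: 101
Frame 7: SPARE (7+3=10). 10 + next roll (2) = 12. Cumulative: 113
Frame 8: OPEN (2+7=9). Cumulative: 122

Answer: 17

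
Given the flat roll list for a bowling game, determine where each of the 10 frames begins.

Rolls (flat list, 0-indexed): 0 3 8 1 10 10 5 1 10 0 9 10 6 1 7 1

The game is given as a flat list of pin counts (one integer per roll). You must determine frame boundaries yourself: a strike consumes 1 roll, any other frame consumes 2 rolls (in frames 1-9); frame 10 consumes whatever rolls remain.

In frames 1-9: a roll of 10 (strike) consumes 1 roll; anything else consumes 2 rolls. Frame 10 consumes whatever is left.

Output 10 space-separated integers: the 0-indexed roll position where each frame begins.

Answer: 0 2 4 5 6 8 9 11 12 14

Derivation:
Frame 1 starts at roll index 0: rolls=0,3 (sum=3), consumes 2 rolls
Frame 2 starts at roll index 2: rolls=8,1 (sum=9), consumes 2 rolls
Frame 3 starts at roll index 4: roll=10 (strike), consumes 1 roll
Frame 4 starts at roll index 5: roll=10 (strike), consumes 1 roll
Frame 5 starts at roll index 6: rolls=5,1 (sum=6), consumes 2 rolls
Frame 6 starts at roll index 8: roll=10 (strike), consumes 1 roll
Frame 7 starts at roll index 9: rolls=0,9 (sum=9), consumes 2 rolls
Frame 8 starts at roll index 11: roll=10 (strike), consumes 1 roll
Frame 9 starts at roll index 12: rolls=6,1 (sum=7), consumes 2 rolls
Frame 10 starts at roll index 14: 2 remaining rolls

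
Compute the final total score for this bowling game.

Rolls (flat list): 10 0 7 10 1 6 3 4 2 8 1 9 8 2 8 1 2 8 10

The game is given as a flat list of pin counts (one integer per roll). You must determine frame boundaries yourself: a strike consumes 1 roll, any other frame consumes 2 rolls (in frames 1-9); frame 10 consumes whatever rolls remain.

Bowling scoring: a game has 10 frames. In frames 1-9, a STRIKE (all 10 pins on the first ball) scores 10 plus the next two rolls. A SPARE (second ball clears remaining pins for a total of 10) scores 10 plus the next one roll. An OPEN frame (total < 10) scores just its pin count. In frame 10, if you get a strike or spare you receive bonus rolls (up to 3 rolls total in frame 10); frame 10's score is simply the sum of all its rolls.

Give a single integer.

Frame 1: STRIKE. 10 + next two rolls (0+7) = 17. Cumulative: 17
Frame 2: OPEN (0+7=7). Cumulative: 24
Frame 3: STRIKE. 10 + next two rolls (1+6) = 17. Cumulative: 41
Frame 4: OPEN (1+6=7). Cumulative: 48
Frame 5: OPEN (3+4=7). Cumulative: 55
Frame 6: SPARE (2+8=10). 10 + next roll (1) = 11. Cumulative: 66
Frame 7: SPARE (1+9=10). 10 + next roll (8) = 18. Cumulative: 84
Frame 8: SPARE (8+2=10). 10 + next roll (8) = 18. Cumulative: 102
Frame 9: OPEN (8+1=9). Cumulative: 111
Frame 10: SPARE. Sum of all frame-10 rolls (2+8+10) = 20. Cumulative: 131

Answer: 131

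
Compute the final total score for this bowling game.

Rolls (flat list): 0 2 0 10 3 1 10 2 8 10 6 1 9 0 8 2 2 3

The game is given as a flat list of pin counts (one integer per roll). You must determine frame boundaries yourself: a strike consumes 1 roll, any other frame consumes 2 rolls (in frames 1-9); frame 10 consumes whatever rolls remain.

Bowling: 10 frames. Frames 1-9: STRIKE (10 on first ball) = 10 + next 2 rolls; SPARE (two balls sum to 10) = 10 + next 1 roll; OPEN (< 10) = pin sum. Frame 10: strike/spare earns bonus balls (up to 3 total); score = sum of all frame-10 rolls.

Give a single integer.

Frame 1: OPEN (0+2=2). Cumulative: 2
Frame 2: SPARE (0+10=10). 10 + next roll (3) = 13. Cumulative: 15
Frame 3: OPEN (3+1=4). Cumulative: 19
Frame 4: STRIKE. 10 + next two rolls (2+8) = 20. Cumulative: 39
Frame 5: SPARE (2+8=10). 10 + next roll (10) = 20. Cumulative: 59
Frame 6: STRIKE. 10 + next two rolls (6+1) = 17. Cumulative: 76
Frame 7: OPEN (6+1=7). Cumulative: 83
Frame 8: OPEN (9+0=9). Cumulative: 92
Frame 9: SPARE (8+2=10). 10 + next roll (2) = 12. Cumulative: 104
Frame 10: OPEN. Sum of all frame-10 rolls (2+3) = 5. Cumulative: 109

Answer: 109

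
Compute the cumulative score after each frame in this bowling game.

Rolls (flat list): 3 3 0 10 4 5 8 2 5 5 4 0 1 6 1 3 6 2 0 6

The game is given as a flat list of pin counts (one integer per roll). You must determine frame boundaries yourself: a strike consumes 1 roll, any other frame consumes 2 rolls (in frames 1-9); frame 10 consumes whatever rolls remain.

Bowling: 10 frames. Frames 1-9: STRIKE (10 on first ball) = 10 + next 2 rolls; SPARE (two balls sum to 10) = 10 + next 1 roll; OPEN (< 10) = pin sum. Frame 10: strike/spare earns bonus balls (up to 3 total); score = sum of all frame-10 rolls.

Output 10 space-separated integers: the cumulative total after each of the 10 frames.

Frame 1: OPEN (3+3=6). Cumulative: 6
Frame 2: SPARE (0+10=10). 10 + next roll (4) = 14. Cumulative: 20
Frame 3: OPEN (4+5=9). Cumulative: 29
Frame 4: SPARE (8+2=10). 10 + next roll (5) = 15. Cumulative: 44
Frame 5: SPARE (5+5=10). 10 + next roll (4) = 14. Cumulative: 58
Frame 6: OPEN (4+0=4). Cumulative: 62
Frame 7: OPEN (1+6=7). Cumulative: 69
Frame 8: OPEN (1+3=4). Cumulative: 73
Frame 9: OPEN (6+2=8). Cumulative: 81
Frame 10: OPEN. Sum of all frame-10 rolls (0+6) = 6. Cumulative: 87

Answer: 6 20 29 44 58 62 69 73 81 87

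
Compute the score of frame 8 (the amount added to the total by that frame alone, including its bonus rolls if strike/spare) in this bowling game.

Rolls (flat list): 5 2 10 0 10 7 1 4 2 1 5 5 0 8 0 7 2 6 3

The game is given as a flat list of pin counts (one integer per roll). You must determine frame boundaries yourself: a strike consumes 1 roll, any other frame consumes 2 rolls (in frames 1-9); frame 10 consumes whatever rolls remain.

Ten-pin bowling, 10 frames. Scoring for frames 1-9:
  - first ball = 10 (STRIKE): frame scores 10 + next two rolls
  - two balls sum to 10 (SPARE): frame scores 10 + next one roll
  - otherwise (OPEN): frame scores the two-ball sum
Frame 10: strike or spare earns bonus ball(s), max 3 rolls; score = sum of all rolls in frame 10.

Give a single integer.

Answer: 8

Derivation:
Frame 1: OPEN (5+2=7). Cumulative: 7
Frame 2: STRIKE. 10 + next two rolls (0+10) = 20. Cumulative: 27
Frame 3: SPARE (0+10=10). 10 + next roll (7) = 17. Cumulative: 44
Frame 4: OPEN (7+1=8). Cumulative: 52
Frame 5: OPEN (4+2=6). Cumulative: 58
Frame 6: OPEN (1+5=6). Cumulative: 64
Frame 7: OPEN (5+0=5). Cumulative: 69
Frame 8: OPEN (8+0=8). Cumulative: 77
Frame 9: OPEN (7+2=9). Cumulative: 86
Frame 10: OPEN. Sum of all frame-10 rolls (6+3) = 9. Cumulative: 95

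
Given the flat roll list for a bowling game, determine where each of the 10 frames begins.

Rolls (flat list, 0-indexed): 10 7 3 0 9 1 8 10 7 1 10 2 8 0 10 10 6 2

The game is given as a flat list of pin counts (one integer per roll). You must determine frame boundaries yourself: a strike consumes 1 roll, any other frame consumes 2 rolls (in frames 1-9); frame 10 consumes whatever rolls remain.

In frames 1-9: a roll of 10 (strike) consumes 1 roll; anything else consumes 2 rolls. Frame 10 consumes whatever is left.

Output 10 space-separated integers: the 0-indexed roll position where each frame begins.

Answer: 0 1 3 5 7 8 10 11 13 15

Derivation:
Frame 1 starts at roll index 0: roll=10 (strike), consumes 1 roll
Frame 2 starts at roll index 1: rolls=7,3 (sum=10), consumes 2 rolls
Frame 3 starts at roll index 3: rolls=0,9 (sum=9), consumes 2 rolls
Frame 4 starts at roll index 5: rolls=1,8 (sum=9), consumes 2 rolls
Frame 5 starts at roll index 7: roll=10 (strike), consumes 1 roll
Frame 6 starts at roll index 8: rolls=7,1 (sum=8), consumes 2 rolls
Frame 7 starts at roll index 10: roll=10 (strike), consumes 1 roll
Frame 8 starts at roll index 11: rolls=2,8 (sum=10), consumes 2 rolls
Frame 9 starts at roll index 13: rolls=0,10 (sum=10), consumes 2 rolls
Frame 10 starts at roll index 15: 3 remaining rolls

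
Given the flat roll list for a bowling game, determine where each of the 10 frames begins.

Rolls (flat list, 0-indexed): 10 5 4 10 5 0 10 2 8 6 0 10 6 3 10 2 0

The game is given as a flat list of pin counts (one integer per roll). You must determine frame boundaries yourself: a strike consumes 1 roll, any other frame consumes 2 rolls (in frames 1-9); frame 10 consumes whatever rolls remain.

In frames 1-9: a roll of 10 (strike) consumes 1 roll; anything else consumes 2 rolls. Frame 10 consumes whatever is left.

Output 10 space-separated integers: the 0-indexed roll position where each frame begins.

Answer: 0 1 3 4 6 7 9 11 12 14

Derivation:
Frame 1 starts at roll index 0: roll=10 (strike), consumes 1 roll
Frame 2 starts at roll index 1: rolls=5,4 (sum=9), consumes 2 rolls
Frame 3 starts at roll index 3: roll=10 (strike), consumes 1 roll
Frame 4 starts at roll index 4: rolls=5,0 (sum=5), consumes 2 rolls
Frame 5 starts at roll index 6: roll=10 (strike), consumes 1 roll
Frame 6 starts at roll index 7: rolls=2,8 (sum=10), consumes 2 rolls
Frame 7 starts at roll index 9: rolls=6,0 (sum=6), consumes 2 rolls
Frame 8 starts at roll index 11: roll=10 (strike), consumes 1 roll
Frame 9 starts at roll index 12: rolls=6,3 (sum=9), consumes 2 rolls
Frame 10 starts at roll index 14: 3 remaining rolls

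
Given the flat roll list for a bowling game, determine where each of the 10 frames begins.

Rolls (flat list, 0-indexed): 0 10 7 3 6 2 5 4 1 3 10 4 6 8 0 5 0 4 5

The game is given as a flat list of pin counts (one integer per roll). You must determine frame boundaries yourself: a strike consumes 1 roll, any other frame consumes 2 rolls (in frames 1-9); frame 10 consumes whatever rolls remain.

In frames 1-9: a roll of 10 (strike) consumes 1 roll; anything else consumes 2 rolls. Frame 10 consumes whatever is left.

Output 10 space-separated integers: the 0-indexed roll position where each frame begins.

Answer: 0 2 4 6 8 10 11 13 15 17

Derivation:
Frame 1 starts at roll index 0: rolls=0,10 (sum=10), consumes 2 rolls
Frame 2 starts at roll index 2: rolls=7,3 (sum=10), consumes 2 rolls
Frame 3 starts at roll index 4: rolls=6,2 (sum=8), consumes 2 rolls
Frame 4 starts at roll index 6: rolls=5,4 (sum=9), consumes 2 rolls
Frame 5 starts at roll index 8: rolls=1,3 (sum=4), consumes 2 rolls
Frame 6 starts at roll index 10: roll=10 (strike), consumes 1 roll
Frame 7 starts at roll index 11: rolls=4,6 (sum=10), consumes 2 rolls
Frame 8 starts at roll index 13: rolls=8,0 (sum=8), consumes 2 rolls
Frame 9 starts at roll index 15: rolls=5,0 (sum=5), consumes 2 rolls
Frame 10 starts at roll index 17: 2 remaining rolls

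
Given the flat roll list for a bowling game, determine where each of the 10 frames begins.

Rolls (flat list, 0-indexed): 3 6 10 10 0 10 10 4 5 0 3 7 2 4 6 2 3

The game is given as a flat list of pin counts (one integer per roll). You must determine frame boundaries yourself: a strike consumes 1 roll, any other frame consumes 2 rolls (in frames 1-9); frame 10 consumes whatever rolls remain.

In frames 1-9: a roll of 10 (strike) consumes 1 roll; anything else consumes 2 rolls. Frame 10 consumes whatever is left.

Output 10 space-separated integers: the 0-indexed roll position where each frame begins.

Frame 1 starts at roll index 0: rolls=3,6 (sum=9), consumes 2 rolls
Frame 2 starts at roll index 2: roll=10 (strike), consumes 1 roll
Frame 3 starts at roll index 3: roll=10 (strike), consumes 1 roll
Frame 4 starts at roll index 4: rolls=0,10 (sum=10), consumes 2 rolls
Frame 5 starts at roll index 6: roll=10 (strike), consumes 1 roll
Frame 6 starts at roll index 7: rolls=4,5 (sum=9), consumes 2 rolls
Frame 7 starts at roll index 9: rolls=0,3 (sum=3), consumes 2 rolls
Frame 8 starts at roll index 11: rolls=7,2 (sum=9), consumes 2 rolls
Frame 9 starts at roll index 13: rolls=4,6 (sum=10), consumes 2 rolls
Frame 10 starts at roll index 15: 2 remaining rolls

Answer: 0 2 3 4 6 7 9 11 13 15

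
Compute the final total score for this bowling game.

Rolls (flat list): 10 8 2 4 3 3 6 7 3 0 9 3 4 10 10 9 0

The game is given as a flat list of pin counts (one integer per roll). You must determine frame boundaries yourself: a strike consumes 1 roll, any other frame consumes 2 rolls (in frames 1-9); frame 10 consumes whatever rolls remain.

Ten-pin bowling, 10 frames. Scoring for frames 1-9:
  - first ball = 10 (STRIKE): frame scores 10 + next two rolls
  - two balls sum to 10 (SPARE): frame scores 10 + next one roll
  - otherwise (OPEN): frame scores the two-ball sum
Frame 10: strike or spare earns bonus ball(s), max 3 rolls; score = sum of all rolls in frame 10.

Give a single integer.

Frame 1: STRIKE. 10 + next two rolls (8+2) = 20. Cumulative: 20
Frame 2: SPARE (8+2=10). 10 + next roll (4) = 14. Cumulative: 34
Frame 3: OPEN (4+3=7). Cumulative: 41
Frame 4: OPEN (3+6=9). Cumulative: 50
Frame 5: SPARE (7+3=10). 10 + next roll (0) = 10. Cumulative: 60
Frame 6: OPEN (0+9=9). Cumulative: 69
Frame 7: OPEN (3+4=7). Cumulative: 76
Frame 8: STRIKE. 10 + next two rolls (10+9) = 29. Cumulative: 105
Frame 9: STRIKE. 10 + next two rolls (9+0) = 19. Cumulative: 124
Frame 10: OPEN. Sum of all frame-10 rolls (9+0) = 9. Cumulative: 133

Answer: 133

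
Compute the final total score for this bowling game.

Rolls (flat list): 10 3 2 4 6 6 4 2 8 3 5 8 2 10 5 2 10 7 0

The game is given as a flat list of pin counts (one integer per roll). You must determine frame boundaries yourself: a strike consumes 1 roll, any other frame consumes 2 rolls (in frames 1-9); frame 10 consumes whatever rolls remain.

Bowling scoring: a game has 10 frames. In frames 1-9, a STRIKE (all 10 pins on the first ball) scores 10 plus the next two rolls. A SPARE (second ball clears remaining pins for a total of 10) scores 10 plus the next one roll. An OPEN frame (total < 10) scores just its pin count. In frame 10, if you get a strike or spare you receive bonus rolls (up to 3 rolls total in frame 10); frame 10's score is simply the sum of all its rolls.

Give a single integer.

Answer: 130

Derivation:
Frame 1: STRIKE. 10 + next two rolls (3+2) = 15. Cumulative: 15
Frame 2: OPEN (3+2=5). Cumulative: 20
Frame 3: SPARE (4+6=10). 10 + next roll (6) = 16. Cumulative: 36
Frame 4: SPARE (6+4=10). 10 + next roll (2) = 12. Cumulative: 48
Frame 5: SPARE (2+8=10). 10 + next roll (3) = 13. Cumulative: 61
Frame 6: OPEN (3+5=8). Cumulative: 69
Frame 7: SPARE (8+2=10). 10 + next roll (10) = 20. Cumulative: 89
Frame 8: STRIKE. 10 + next two rolls (5+2) = 17. Cumulative: 106
Frame 9: OPEN (5+2=7). Cumulative: 113
Frame 10: STRIKE. Sum of all frame-10 rolls (10+7+0) = 17. Cumulative: 130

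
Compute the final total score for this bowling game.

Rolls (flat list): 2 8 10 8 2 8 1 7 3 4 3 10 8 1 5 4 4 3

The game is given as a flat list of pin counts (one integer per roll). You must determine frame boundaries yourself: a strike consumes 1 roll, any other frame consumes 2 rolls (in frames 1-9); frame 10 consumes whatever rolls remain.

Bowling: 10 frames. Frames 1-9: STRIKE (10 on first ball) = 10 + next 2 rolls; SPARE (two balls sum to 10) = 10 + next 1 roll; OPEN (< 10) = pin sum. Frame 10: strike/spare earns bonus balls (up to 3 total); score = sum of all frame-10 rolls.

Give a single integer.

Frame 1: SPARE (2+8=10). 10 + next roll (10) = 20. Cumulative: 20
Frame 2: STRIKE. 10 + next two rolls (8+2) = 20. Cumulative: 40
Frame 3: SPARE (8+2=10). 10 + next roll (8) = 18. Cumulative: 58
Frame 4: OPEN (8+1=9). Cumulative: 67
Frame 5: SPARE (7+3=10). 10 + next roll (4) = 14. Cumulative: 81
Frame 6: OPEN (4+3=7). Cumulative: 88
Frame 7: STRIKE. 10 + next two rolls (8+1) = 19. Cumulative: 107
Frame 8: OPEN (8+1=9). Cumulative: 116
Frame 9: OPEN (5+4=9). Cumulative: 125
Frame 10: OPEN. Sum of all frame-10 rolls (4+3) = 7. Cumulative: 132

Answer: 132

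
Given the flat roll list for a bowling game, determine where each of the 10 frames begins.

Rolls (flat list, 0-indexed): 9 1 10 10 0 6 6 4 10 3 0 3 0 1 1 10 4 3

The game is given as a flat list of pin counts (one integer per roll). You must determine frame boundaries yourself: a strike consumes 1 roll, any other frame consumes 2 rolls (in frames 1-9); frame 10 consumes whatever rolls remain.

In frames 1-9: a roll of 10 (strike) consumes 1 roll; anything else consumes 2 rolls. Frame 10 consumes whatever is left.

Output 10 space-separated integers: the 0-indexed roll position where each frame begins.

Frame 1 starts at roll index 0: rolls=9,1 (sum=10), consumes 2 rolls
Frame 2 starts at roll index 2: roll=10 (strike), consumes 1 roll
Frame 3 starts at roll index 3: roll=10 (strike), consumes 1 roll
Frame 4 starts at roll index 4: rolls=0,6 (sum=6), consumes 2 rolls
Frame 5 starts at roll index 6: rolls=6,4 (sum=10), consumes 2 rolls
Frame 6 starts at roll index 8: roll=10 (strike), consumes 1 roll
Frame 7 starts at roll index 9: rolls=3,0 (sum=3), consumes 2 rolls
Frame 8 starts at roll index 11: rolls=3,0 (sum=3), consumes 2 rolls
Frame 9 starts at roll index 13: rolls=1,1 (sum=2), consumes 2 rolls
Frame 10 starts at roll index 15: 3 remaining rolls

Answer: 0 2 3 4 6 8 9 11 13 15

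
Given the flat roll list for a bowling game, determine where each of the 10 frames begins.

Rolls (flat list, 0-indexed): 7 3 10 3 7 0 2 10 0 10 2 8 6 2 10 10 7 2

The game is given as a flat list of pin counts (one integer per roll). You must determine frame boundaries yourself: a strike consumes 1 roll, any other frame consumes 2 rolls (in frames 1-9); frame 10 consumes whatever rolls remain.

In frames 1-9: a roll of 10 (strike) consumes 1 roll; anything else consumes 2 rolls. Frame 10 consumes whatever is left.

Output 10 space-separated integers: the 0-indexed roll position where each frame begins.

Frame 1 starts at roll index 0: rolls=7,3 (sum=10), consumes 2 rolls
Frame 2 starts at roll index 2: roll=10 (strike), consumes 1 roll
Frame 3 starts at roll index 3: rolls=3,7 (sum=10), consumes 2 rolls
Frame 4 starts at roll index 5: rolls=0,2 (sum=2), consumes 2 rolls
Frame 5 starts at roll index 7: roll=10 (strike), consumes 1 roll
Frame 6 starts at roll index 8: rolls=0,10 (sum=10), consumes 2 rolls
Frame 7 starts at roll index 10: rolls=2,8 (sum=10), consumes 2 rolls
Frame 8 starts at roll index 12: rolls=6,2 (sum=8), consumes 2 rolls
Frame 9 starts at roll index 14: roll=10 (strike), consumes 1 roll
Frame 10 starts at roll index 15: 3 remaining rolls

Answer: 0 2 3 5 7 8 10 12 14 15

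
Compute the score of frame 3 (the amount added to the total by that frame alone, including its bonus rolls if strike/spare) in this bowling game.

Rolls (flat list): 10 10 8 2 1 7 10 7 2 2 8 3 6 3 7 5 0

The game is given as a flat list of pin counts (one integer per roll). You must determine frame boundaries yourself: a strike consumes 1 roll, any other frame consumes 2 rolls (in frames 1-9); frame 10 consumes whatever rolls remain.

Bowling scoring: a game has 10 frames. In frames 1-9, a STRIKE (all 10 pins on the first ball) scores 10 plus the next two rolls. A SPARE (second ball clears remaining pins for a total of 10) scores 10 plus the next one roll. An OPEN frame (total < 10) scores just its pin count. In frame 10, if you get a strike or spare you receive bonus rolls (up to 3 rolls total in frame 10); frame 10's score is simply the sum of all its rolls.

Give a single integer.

Answer: 11

Derivation:
Frame 1: STRIKE. 10 + next two rolls (10+8) = 28. Cumulative: 28
Frame 2: STRIKE. 10 + next two rolls (8+2) = 20. Cumulative: 48
Frame 3: SPARE (8+2=10). 10 + next roll (1) = 11. Cumulative: 59
Frame 4: OPEN (1+7=8). Cumulative: 67
Frame 5: STRIKE. 10 + next two rolls (7+2) = 19. Cumulative: 86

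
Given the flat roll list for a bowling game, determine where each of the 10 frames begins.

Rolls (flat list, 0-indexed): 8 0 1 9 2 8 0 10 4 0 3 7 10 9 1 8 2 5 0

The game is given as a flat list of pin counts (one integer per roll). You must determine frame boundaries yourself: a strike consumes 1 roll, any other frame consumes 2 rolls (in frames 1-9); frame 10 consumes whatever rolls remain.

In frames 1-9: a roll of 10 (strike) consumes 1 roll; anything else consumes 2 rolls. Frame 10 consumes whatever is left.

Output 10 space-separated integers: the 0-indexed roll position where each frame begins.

Frame 1 starts at roll index 0: rolls=8,0 (sum=8), consumes 2 rolls
Frame 2 starts at roll index 2: rolls=1,9 (sum=10), consumes 2 rolls
Frame 3 starts at roll index 4: rolls=2,8 (sum=10), consumes 2 rolls
Frame 4 starts at roll index 6: rolls=0,10 (sum=10), consumes 2 rolls
Frame 5 starts at roll index 8: rolls=4,0 (sum=4), consumes 2 rolls
Frame 6 starts at roll index 10: rolls=3,7 (sum=10), consumes 2 rolls
Frame 7 starts at roll index 12: roll=10 (strike), consumes 1 roll
Frame 8 starts at roll index 13: rolls=9,1 (sum=10), consumes 2 rolls
Frame 9 starts at roll index 15: rolls=8,2 (sum=10), consumes 2 rolls
Frame 10 starts at roll index 17: 2 remaining rolls

Answer: 0 2 4 6 8 10 12 13 15 17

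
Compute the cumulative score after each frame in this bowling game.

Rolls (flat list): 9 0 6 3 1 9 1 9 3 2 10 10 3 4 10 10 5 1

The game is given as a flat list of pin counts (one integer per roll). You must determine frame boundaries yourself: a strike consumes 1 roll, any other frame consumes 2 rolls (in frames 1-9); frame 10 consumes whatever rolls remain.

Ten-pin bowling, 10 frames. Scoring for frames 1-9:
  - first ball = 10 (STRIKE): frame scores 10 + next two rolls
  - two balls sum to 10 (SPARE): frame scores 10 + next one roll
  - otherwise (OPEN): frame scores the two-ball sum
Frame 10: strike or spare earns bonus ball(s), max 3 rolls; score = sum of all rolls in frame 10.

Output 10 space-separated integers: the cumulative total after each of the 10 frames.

Frame 1: OPEN (9+0=9). Cumulative: 9
Frame 2: OPEN (6+3=9). Cumulative: 18
Frame 3: SPARE (1+9=10). 10 + next roll (1) = 11. Cumulative: 29
Frame 4: SPARE (1+9=10). 10 + next roll (3) = 13. Cumulative: 42
Frame 5: OPEN (3+2=5). Cumulative: 47
Frame 6: STRIKE. 10 + next two rolls (10+3) = 23. Cumulative: 70
Frame 7: STRIKE. 10 + next two rolls (3+4) = 17. Cumulative: 87
Frame 8: OPEN (3+4=7). Cumulative: 94
Frame 9: STRIKE. 10 + next two rolls (10+5) = 25. Cumulative: 119
Frame 10: STRIKE. Sum of all frame-10 rolls (10+5+1) = 16. Cumulative: 135

Answer: 9 18 29 42 47 70 87 94 119 135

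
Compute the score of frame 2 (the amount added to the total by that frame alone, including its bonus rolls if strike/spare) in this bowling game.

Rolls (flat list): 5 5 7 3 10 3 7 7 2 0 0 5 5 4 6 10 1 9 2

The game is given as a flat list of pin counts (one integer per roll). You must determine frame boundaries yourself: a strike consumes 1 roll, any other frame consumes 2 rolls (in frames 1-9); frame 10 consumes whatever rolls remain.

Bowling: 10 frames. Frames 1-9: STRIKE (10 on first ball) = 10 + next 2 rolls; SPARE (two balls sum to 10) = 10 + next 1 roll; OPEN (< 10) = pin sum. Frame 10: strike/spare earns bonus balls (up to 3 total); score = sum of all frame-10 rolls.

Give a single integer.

Answer: 20

Derivation:
Frame 1: SPARE (5+5=10). 10 + next roll (7) = 17. Cumulative: 17
Frame 2: SPARE (7+3=10). 10 + next roll (10) = 20. Cumulative: 37
Frame 3: STRIKE. 10 + next two rolls (3+7) = 20. Cumulative: 57
Frame 4: SPARE (3+7=10). 10 + next roll (7) = 17. Cumulative: 74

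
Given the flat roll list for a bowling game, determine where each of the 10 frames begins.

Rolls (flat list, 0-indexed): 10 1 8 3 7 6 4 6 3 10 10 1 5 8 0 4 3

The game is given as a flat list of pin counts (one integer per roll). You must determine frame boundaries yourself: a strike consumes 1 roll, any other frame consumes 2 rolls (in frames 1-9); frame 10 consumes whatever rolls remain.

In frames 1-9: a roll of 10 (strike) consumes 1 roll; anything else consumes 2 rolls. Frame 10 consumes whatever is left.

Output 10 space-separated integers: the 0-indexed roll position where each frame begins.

Frame 1 starts at roll index 0: roll=10 (strike), consumes 1 roll
Frame 2 starts at roll index 1: rolls=1,8 (sum=9), consumes 2 rolls
Frame 3 starts at roll index 3: rolls=3,7 (sum=10), consumes 2 rolls
Frame 4 starts at roll index 5: rolls=6,4 (sum=10), consumes 2 rolls
Frame 5 starts at roll index 7: rolls=6,3 (sum=9), consumes 2 rolls
Frame 6 starts at roll index 9: roll=10 (strike), consumes 1 roll
Frame 7 starts at roll index 10: roll=10 (strike), consumes 1 roll
Frame 8 starts at roll index 11: rolls=1,5 (sum=6), consumes 2 rolls
Frame 9 starts at roll index 13: rolls=8,0 (sum=8), consumes 2 rolls
Frame 10 starts at roll index 15: 2 remaining rolls

Answer: 0 1 3 5 7 9 10 11 13 15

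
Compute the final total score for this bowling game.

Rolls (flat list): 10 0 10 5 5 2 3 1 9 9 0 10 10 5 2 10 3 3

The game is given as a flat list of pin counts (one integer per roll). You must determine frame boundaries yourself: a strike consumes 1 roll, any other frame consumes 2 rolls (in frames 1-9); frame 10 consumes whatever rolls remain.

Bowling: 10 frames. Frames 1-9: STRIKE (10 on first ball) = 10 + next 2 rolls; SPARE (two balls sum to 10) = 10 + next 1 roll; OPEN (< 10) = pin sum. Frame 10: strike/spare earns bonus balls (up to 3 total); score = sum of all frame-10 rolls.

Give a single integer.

Frame 1: STRIKE. 10 + next two rolls (0+10) = 20. Cumulative: 20
Frame 2: SPARE (0+10=10). 10 + next roll (5) = 15. Cumulative: 35
Frame 3: SPARE (5+5=10). 10 + next roll (2) = 12. Cumulative: 47
Frame 4: OPEN (2+3=5). Cumulative: 52
Frame 5: SPARE (1+9=10). 10 + next roll (9) = 19. Cumulative: 71
Frame 6: OPEN (9+0=9). Cumulative: 80
Frame 7: STRIKE. 10 + next two rolls (10+5) = 25. Cumulative: 105
Frame 8: STRIKE. 10 + next two rolls (5+2) = 17. Cumulative: 122
Frame 9: OPEN (5+2=7). Cumulative: 129
Frame 10: STRIKE. Sum of all frame-10 rolls (10+3+3) = 16. Cumulative: 145

Answer: 145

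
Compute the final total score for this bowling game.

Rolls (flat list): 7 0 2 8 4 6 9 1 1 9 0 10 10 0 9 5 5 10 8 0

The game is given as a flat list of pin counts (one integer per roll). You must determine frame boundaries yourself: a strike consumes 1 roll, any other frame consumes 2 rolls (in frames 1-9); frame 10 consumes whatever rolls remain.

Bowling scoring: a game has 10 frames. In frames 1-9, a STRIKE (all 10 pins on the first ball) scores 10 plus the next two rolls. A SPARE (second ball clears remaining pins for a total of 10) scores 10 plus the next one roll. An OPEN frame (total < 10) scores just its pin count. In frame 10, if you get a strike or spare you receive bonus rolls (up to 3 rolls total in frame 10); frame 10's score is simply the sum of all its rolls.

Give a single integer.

Frame 1: OPEN (7+0=7). Cumulative: 7
Frame 2: SPARE (2+8=10). 10 + next roll (4) = 14. Cumulative: 21
Frame 3: SPARE (4+6=10). 10 + next roll (9) = 19. Cumulative: 40
Frame 4: SPARE (9+1=10). 10 + next roll (1) = 11. Cumulative: 51
Frame 5: SPARE (1+9=10). 10 + next roll (0) = 10. Cumulative: 61
Frame 6: SPARE (0+10=10). 10 + next roll (10) = 20. Cumulative: 81
Frame 7: STRIKE. 10 + next two rolls (0+9) = 19. Cumulative: 100
Frame 8: OPEN (0+9=9). Cumulative: 109
Frame 9: SPARE (5+5=10). 10 + next roll (10) = 20. Cumulative: 129
Frame 10: STRIKE. Sum of all frame-10 rolls (10+8+0) = 18. Cumulative: 147

Answer: 147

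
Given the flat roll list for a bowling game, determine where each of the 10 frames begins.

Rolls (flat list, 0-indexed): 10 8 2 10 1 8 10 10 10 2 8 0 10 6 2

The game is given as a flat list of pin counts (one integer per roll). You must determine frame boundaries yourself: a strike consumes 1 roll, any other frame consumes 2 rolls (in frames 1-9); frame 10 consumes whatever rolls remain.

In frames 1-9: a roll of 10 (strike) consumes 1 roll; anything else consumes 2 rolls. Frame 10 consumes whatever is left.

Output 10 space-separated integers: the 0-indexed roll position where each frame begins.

Frame 1 starts at roll index 0: roll=10 (strike), consumes 1 roll
Frame 2 starts at roll index 1: rolls=8,2 (sum=10), consumes 2 rolls
Frame 3 starts at roll index 3: roll=10 (strike), consumes 1 roll
Frame 4 starts at roll index 4: rolls=1,8 (sum=9), consumes 2 rolls
Frame 5 starts at roll index 6: roll=10 (strike), consumes 1 roll
Frame 6 starts at roll index 7: roll=10 (strike), consumes 1 roll
Frame 7 starts at roll index 8: roll=10 (strike), consumes 1 roll
Frame 8 starts at roll index 9: rolls=2,8 (sum=10), consumes 2 rolls
Frame 9 starts at roll index 11: rolls=0,10 (sum=10), consumes 2 rolls
Frame 10 starts at roll index 13: 2 remaining rolls

Answer: 0 1 3 4 6 7 8 9 11 13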